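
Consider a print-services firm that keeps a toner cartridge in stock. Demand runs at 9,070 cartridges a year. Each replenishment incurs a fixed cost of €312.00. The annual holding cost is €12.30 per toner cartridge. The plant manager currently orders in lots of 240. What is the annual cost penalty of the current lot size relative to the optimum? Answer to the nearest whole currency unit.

EOQ = √(2DS/H) = √(2 × 9,070 × 312 / 12.3) ≈ 678.33.
Cost at Q* = (D/Q*)S + (Q*/2)H = √(2DSH) ≈ €8,343.50.
Cost at Q = 240: (9,070/240)×312 + (240/2)×12.3 = €11,791.00 + €1,476.00 = €13,267.00.
Excess = €13,267.00 − €8,343.50 = €4,923.50.

Extra cost ≈ €4,923 per year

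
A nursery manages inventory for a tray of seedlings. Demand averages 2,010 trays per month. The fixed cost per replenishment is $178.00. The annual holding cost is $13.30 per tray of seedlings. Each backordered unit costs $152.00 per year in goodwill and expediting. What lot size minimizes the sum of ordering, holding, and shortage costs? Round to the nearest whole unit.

Q* ≈ 838 trays

Annual demand D = 2,010 × 12 = 24,120.
With planned backorders, Q* = √(2DS/H) · √((H+B)/B).
√(2DS/H) = √(2 × 24,120 × 178 / 13.3) = 803.504.
√((H+B)/B) = √((13.3+152)/152) = 1.0428.
Q* ≈ 837.920.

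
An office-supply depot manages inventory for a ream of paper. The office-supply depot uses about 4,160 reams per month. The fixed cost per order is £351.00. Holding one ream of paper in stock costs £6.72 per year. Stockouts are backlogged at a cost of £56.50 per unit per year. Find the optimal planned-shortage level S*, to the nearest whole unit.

Annual demand D = 4,160 × 12 = 49,920.
With planned backorders, Q* = √(2DS/H) · √((H+B)/B).
√(2DS/H) = √(2 × 49,920 × 351 / 6.72) = 2283.606.
√((H+B)/B) = √((6.72+56.5)/56.5) = 1.0578.
Q* ≈ 2415.596.
S* = Q* · H/(H+B) = 2415.596 × 6.72/63.22 ≈ 256.767.

S* ≈ 257 reams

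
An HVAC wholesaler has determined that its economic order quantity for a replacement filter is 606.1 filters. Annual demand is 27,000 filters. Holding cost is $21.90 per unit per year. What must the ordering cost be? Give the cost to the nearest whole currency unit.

Invert the EOQ relation Q*² = 2DS/H.
From Q* = √(2DS/H): S = Q*²H / (2D) = 606.1² × 21.9 / (2 × 27,000) = 148.9838.

S ≈ $149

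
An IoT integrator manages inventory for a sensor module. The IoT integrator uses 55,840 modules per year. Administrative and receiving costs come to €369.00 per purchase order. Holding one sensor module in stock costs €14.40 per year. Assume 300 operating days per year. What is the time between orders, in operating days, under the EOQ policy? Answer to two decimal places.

EOQ = √(2DS/H) = √(2 × 55,840 × 369 / 14.4) ≈ 1691.69.
Cycle time = Q*/D × 300 = 1691.69 / 55,840 × 300 ≈ 9.089 days.

T ≈ 9.09 days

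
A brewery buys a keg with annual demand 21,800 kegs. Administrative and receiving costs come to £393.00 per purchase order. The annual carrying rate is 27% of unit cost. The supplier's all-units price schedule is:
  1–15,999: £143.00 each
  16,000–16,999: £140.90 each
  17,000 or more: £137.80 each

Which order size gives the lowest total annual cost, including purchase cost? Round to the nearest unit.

Holding cost per unit per year at price C is H = 0.27·C.
Candidates are each tier's EOQ (if it falls in that tier) and each price-break quantity.
EOQ at £143.00 = 666.2 (feasible in tier 1): TC = 21,800×£143.00 + (21,800/666.2)×393 + (666.2/2)×0.27×£143.00 = £3,143,121.09.
EOQ at £140.90 = 671.1 < 16000, so use break Q=16000: TC = 21,800×£140.90 + (21,800/16000.0)×393 + (16000.0/2)×0.27×£140.90 = £3,376,499.46.
EOQ at £137.80 = 678.6 < 17000, so use break Q=17000: TC = 21,800×£137.80 + (21,800/17000.0)×393 + (17000.0/2)×0.27×£137.80 = £3,320,794.96.
Lowest total cost is £3,143,121.09 at Q = 666.2.

Q* ≈ 666 kegs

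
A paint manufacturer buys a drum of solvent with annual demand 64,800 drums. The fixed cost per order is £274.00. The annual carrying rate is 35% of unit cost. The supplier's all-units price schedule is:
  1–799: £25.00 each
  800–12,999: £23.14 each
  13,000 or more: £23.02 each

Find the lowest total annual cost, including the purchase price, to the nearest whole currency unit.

TC* ≈ £1,516,431

Holding cost per unit per year at price C is H = 0.35·C.
For each price level, check whether its EOQ is feasible; otherwise the best quantity at that price is the breakpoint.
Tier 1 (£25.00): EOQ = 2014.5 exceeds tier's upper bound 799, so this tier is dominated.
EOQ at £23.14 = 2093.9 (feasible in tier 2): TC = 64,800×£23.14 + (64,800/2093.9)×274 + (2093.9/2)×0.35×£23.14 = £1,516,430.74.
EOQ at £23.02 = 2099.4 < 13000, so use break Q=13000: TC = 64,800×£23.02 + (64,800/13000.0)×274 + (13000.0/2)×0.35×£23.02 = £1,545,432.28.
Lowest total cost among the candidates is at Q = 2093.9.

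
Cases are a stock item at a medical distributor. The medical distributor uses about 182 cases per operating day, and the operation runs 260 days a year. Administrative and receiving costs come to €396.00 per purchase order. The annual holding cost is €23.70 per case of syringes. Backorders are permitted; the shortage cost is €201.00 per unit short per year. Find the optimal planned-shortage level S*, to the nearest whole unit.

S* ≈ 140 cases

Annual demand D = 182 × 260 = 47,320.
With planned backorders, Q* = √(2DS/H) · √((H+B)/B).
√(2DS/H) = √(2 × 47,320 × 396 / 23.7) = 1257.508.
√((H+B)/B) = √((23.7+201)/201) = 1.0573.
Q* ≈ 1329.579.
S* = Q* · H/(H+B) = 1329.579 × 23.7/224.7 ≈ 140.236.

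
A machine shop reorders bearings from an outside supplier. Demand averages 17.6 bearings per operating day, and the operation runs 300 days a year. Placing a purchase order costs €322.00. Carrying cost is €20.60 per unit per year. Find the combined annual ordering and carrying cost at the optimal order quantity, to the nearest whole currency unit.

Annual demand D = 17.6 × 300 = 5,280.
The optimal lot size = √(2DS/H) = √(2 × 5,280 × 322 / 20.6) ≈ 406.28.
At the optimum the two cost components are equal, so total cost = 2·(Q*/2)H = Q*·H.
Minimum total = √(2DSH) = √(2 × 5,280 × 322 × 20.6) ≈ 8369.384.

TC* ≈ €8,369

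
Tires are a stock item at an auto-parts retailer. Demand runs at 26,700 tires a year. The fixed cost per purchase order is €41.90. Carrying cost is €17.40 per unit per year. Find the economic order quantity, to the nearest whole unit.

EOQ = √(2DS / H) = √(2 × 26,700 × 41.9 / 17.4).
= √(2,237,460 / 17.4) = √128,589.6552 ≈ 358.594.

Q* ≈ 359 tires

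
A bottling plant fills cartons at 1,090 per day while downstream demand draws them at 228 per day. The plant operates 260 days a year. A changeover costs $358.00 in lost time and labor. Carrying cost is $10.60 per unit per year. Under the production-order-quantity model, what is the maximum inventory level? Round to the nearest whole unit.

Annual demand D = 228 × 260 = 59,280.
Production build-up factor (1 − d/p) = 1 − 228/1,090 = 0.7908.
Q* = √(2DS / (H(1 − d/p))) = √(2 × 59,280 × 358 / (10.6 × 0.7908)).
= √(42,444,480 / 8.3828) ≈ 2250.180.
Maximum inventory = Q*(1 − d/p) = 2250.180 × 0.7908 ≈ 1779.500.

I_max ≈ 1,780 cartons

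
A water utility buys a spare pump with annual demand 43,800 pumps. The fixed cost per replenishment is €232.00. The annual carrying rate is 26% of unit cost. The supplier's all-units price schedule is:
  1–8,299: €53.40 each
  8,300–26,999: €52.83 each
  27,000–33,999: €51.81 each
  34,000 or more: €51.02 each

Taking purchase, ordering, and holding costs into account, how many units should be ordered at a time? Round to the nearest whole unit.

Q* ≈ 1,210 pumps

Holding cost per unit per year at price C is H = 0.26·C.
Evaluate total cost at each tier's feasible EOQ or, if the EOQ is below the tier, at the tier's minimum quantity.
EOQ at €53.40 = 1209.9 (feasible in tier 1): TC = 43,800×€53.40 + (43,800/1209.9)×232 + (1209.9/2)×0.26×€53.40 = €2,355,717.84.
EOQ at €52.83 = 1216.4 < 8300, so use break Q=8300: TC = 43,800×€52.83 + (43,800/8300.0)×232 + (8300.0/2)×0.26×€52.83 = €2,372,181.86.
EOQ at €51.81 = 1228.3 < 27000, so use break Q=27000: TC = 43,800×€51.81 + (43,800/27000.0)×232 + (27000.0/2)×0.26×€51.81 = €2,451,507.46.
EOQ at €51.02 = 1237.8 < 34000, so use break Q=34000: TC = 43,800×€51.02 + (43,800/34000.0)×232 + (34000.0/2)×0.26×€51.02 = €2,460,483.27.
Lowest total cost is €2,355,717.84 at Q = 1209.9.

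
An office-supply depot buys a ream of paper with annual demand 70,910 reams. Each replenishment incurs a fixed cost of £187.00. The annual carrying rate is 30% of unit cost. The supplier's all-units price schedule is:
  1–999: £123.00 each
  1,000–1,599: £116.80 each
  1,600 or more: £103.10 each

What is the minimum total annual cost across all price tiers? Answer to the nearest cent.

TC* ≈ £7,343,852.61

Holding cost per unit per year at price C is H = 0.30·C.
Evaluate total cost at each tier's feasible EOQ or, if the EOQ is below the tier, at the tier's minimum quantity.
EOQ at £123.00 = 847.8 (feasible in tier 1): TC = 70,910×£123.00 + (70,910/847.8)×187 + (847.8/2)×0.30×£123.00 = £8,753,212.59.
EOQ at £116.80 = 870.0 < 1000, so use break Q=1000: TC = 70,910×£116.80 + (70,910/1000.0)×187 + (1000.0/2)×0.30×£116.80 = £8,313,068.17.
EOQ at £103.10 = 926.0 < 1600, so use break Q=1600: TC = 70,910×£103.10 + (70,910/1600.0)×187 + (1600.0/2)×0.30×£103.10 = £7,343,852.61.
Lowest total cost among the candidates is at Q = 1600.0.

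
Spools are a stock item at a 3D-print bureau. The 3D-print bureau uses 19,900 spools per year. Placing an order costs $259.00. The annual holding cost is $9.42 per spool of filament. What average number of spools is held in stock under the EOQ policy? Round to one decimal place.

Average inventory ≈ 523.0 spools

Q* = √(2DS/H) = √(2 × 19,900 × 259 / 9.42) ≈ 1046.08.
Average inventory = Q*/2 ≈ 1046.08 / 2 = 523.041.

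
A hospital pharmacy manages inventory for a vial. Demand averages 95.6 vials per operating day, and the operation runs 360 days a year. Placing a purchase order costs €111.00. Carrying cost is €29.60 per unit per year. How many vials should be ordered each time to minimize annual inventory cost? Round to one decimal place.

Annual demand D = 95.6 × 360 = 34,416.
EOQ = √(2DS / H) = √(2 × 34,416 × 111 / 29.6).
= √(7,640,352 / 29.6) = √258,120 ≈ 508.055.

Q* ≈ 508.1 vials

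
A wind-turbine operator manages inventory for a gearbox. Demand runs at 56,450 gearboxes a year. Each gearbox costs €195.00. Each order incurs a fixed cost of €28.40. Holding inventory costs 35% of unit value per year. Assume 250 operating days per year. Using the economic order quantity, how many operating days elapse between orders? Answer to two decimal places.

Holding cost H = 0.35 × €195.00 = €68.2500 per unit per year.
Q* = √(2DS/H) = √(2 × 56,450 × 28.4 / 68.25) ≈ 216.75.
Cycle time = Q*/D × 250 = 216.75 / 56,450 × 250 ≈ 0.960 days.

T ≈ 0.96 days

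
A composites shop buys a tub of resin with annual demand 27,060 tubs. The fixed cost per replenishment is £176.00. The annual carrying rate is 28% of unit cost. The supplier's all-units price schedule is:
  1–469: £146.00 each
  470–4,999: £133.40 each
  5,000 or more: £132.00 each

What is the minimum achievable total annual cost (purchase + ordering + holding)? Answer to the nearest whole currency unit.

Holding cost per unit per year at price C is H = 0.28·C.
Evaluate total cost at each tier's feasible EOQ or, if the EOQ is below the tier, at the tier's minimum quantity.
Tier 1 (£146.00): EOQ = 482.7 exceeds tier's upper bound 469, so this tier is dominated.
EOQ at £133.40 = 505.0 (feasible in tier 2): TC = 27,060×£133.40 + (27,060/505.0)×176 + (505.0/2)×0.28×£133.40 = £3,628,666.19.
EOQ at £132.00 = 507.7 < 5000, so use break Q=5000: TC = 27,060×£132.00 + (27,060/5000.0)×176 + (5000.0/2)×0.28×£132.00 = £3,665,272.51.
Lowest total cost among the candidates is at Q = 505.0.

TC* ≈ £3,628,666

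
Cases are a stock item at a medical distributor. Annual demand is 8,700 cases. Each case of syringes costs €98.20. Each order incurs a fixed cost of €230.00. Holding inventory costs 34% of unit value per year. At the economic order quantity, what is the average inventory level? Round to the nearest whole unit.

Average inventory ≈ 173 cases

Holding cost H = 0.34 × €98.20 = €33.3880 per unit per year.
Q* = √(2DS/H) = √(2 × 8,700 × 230 / 33.388) ≈ 346.21.
Average inventory = Q*/2 ≈ 346.21 / 2 = 173.106.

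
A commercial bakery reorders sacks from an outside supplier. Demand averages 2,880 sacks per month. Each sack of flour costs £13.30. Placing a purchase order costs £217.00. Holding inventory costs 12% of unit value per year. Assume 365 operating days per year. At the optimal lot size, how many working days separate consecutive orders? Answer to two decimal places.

T ≈ 32.38 days

Annual demand D = 2,880 × 12 = 34,560.
Holding cost H = 0.12 × £13.30 = £1.5960 per unit per year.
The optimal lot size = √(2DS/H) = √(2 × 34,560 × 217 / 1.596) ≈ 3065.60.
Cycle time = Q*/D × 365 = 3065.60 / 34,560 × 365 ≈ 32.377 days.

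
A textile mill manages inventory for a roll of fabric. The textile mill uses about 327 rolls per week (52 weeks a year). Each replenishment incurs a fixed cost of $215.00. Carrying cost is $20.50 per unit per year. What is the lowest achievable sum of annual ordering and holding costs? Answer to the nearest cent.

Annual demand D = 327 × 52 = 17,004.
Q* = √(2DS/H) = √(2 × 17,004 × 215 / 20.5) ≈ 597.22.
At the optimum the two cost components are equal, so total cost = 2·(Q*/2)H = Q*·H.
Minimum total = √(2DSH) = √(2 × 17,004 × 215 × 20.5) ≈ 12242.968.

TC* ≈ $12,242.97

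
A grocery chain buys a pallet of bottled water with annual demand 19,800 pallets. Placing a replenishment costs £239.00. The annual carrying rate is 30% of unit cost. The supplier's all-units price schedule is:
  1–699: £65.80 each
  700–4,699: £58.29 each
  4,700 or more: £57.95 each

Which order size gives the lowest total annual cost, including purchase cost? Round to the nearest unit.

Holding cost per unit per year at price C is H = 0.30·C.
Candidates are each tier's EOQ (if it falls in that tier) and each price-break quantity.
EOQ at £65.80 = 692.4 (feasible in tier 1): TC = 19,800×£65.80 + (19,800/692.4)×239 + (692.4/2)×0.30×£65.80 = £1,316,508.48.
EOQ at £58.29 = 735.7 (feasible in tier 2): TC = 19,800×£58.29 + (19,800/735.7)×239 + (735.7/2)×0.30×£58.29 = £1,167,006.83.
EOQ at £57.95 = 737.8 < 4700, so use break Q=4700: TC = 19,800×£57.95 + (19,800/4700.0)×239 + (4700.0/2)×0.30×£57.95 = £1,189,271.60.
Lowest total cost is £1,167,006.83 at Q = 735.7.

Q* ≈ 736 pallets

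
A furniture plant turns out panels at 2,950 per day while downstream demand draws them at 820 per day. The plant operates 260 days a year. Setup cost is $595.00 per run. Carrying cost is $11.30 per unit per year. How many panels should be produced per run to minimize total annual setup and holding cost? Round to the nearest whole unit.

Q* ≈ 5,576 panels

Annual demand D = 820 × 260 = 213,200.
Production build-up factor (1 − d/p) = 1 − 820/2,950 = 0.7220.
Q* = √(2DS / (H(1 − d/p))) = √(2 × 213,200 × 595 / (11.3 × 0.7220)).
= √(253,708,000 / 8.159) ≈ 5576.338.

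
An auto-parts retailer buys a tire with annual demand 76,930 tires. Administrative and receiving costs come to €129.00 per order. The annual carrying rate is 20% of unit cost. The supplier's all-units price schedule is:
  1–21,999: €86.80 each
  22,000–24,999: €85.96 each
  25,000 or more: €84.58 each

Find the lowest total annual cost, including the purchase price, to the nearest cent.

TC* ≈ €6,696,086.33

Holding cost per unit per year at price C is H = 0.20·C.
For each price level, check whether its EOQ is feasible; otherwise the best quantity at that price is the breakpoint.
EOQ at €86.80 = 1069.3 (feasible in tier 1): TC = 76,930×€86.80 + (76,930/1069.3)×129 + (1069.3/2)×0.20×€86.80 = €6,696,086.33.
EOQ at €85.96 = 1074.5 < 22000, so use break Q=22000: TC = 76,930×€85.96 + (76,930/22000.0)×129 + (22000.0/2)×0.20×€85.96 = €6,802,465.89.
EOQ at €84.58 = 1083.2 < 25000, so use break Q=25000: TC = 76,930×€84.58 + (76,930/25000.0)×129 + (25000.0/2)×0.20×€84.58 = €6,718,586.36.
Lowest total cost among the candidates is at Q = 1069.3.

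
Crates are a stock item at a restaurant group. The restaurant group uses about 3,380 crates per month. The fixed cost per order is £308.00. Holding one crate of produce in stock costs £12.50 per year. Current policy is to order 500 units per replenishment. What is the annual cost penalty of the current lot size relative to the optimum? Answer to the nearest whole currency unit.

Annual demand D = 3,380 × 12 = 40,560.
EOQ = √(2DS/H) = √(2 × 40,560 × 308 / 12.5) ≈ 1413.79.
Cost at Q* = (D/Q*)S + (Q*/2)H = √(2DSH) ≈ £17,672.35.
Cost at Q = 500: (40,560/500)×308 + (500/2)×12.5 = £24,984.96 + £3,125.00 = £28,109.96.
Excess = £28,109.96 − £17,672.35 = £10,437.61.

Extra cost ≈ £10,438 per year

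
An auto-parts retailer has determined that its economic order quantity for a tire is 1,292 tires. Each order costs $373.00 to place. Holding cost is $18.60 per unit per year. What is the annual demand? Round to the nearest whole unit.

D ≈ 41,620 tires per year

The basic EOQ model gives Q* = √(2DS/H); rearrange for the unknown.
From Q* = √(2DS/H): D = Q*²H / (2S) = 1,292² × 18.6 / (2 × 373) = 41619.719.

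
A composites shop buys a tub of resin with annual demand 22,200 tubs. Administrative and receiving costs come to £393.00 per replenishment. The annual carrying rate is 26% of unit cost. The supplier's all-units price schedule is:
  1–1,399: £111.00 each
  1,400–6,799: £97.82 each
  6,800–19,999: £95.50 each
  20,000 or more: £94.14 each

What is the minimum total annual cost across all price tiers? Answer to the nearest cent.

Holding cost per unit per year at price C is H = 0.26·C.
Evaluate total cost at each tier's feasible EOQ or, if the EOQ is below the tier, at the tier's minimum quantity.
EOQ at £111.00 = 777.6 (feasible in tier 1): TC = 22,200×£111.00 + (22,200/777.6)×393 + (777.6/2)×0.26×£111.00 = £2,486,640.68.
EOQ at £97.82 = 828.3 < 1400, so use break Q=1400: TC = 22,200×£97.82 + (22,200/1400.0)×393 + (1400.0/2)×0.26×£97.82 = £2,195,639.10.
EOQ at £95.50 = 838.3 < 6800, so use break Q=6800: TC = 22,200×£95.50 + (22,200/6800.0)×393 + (6800.0/2)×0.26×£95.50 = £2,205,805.03.
EOQ at £94.14 = 844.3 < 20000, so use break Q=20000: TC = 22,200×£94.14 + (22,200/20000.0)×393 + (20000.0/2)×0.26×£94.14 = £2,335,108.23.
Lowest total cost among the candidates is at Q = 1400.0.

TC* ≈ £2,195,639.10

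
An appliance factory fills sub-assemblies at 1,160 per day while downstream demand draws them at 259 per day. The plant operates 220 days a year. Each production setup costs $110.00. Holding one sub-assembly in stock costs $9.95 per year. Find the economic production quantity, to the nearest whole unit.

Q* ≈ 1,274 sub-assemblies

Annual demand D = 259 × 220 = 56,980.
Production build-up factor (1 − d/p) = 1 − 259/1,160 = 0.7767.
Q* = √(2DS / (H(1 − d/p))) = √(2 × 56,980 × 110 / (9.95 × 0.7767)).
= √(12,535,600 / 7.7284) ≈ 1273.584.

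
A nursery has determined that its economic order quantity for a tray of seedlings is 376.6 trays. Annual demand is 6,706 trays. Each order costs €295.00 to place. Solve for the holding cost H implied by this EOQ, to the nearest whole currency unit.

H ≈ €28

The basic EOQ model gives Q* = √(2DS/H); rearrange for the unknown.
From Q* = √(2DS/H): H = 2DS / Q*² = 2 × 6,706 × 295 / 376.6² = 27.8968.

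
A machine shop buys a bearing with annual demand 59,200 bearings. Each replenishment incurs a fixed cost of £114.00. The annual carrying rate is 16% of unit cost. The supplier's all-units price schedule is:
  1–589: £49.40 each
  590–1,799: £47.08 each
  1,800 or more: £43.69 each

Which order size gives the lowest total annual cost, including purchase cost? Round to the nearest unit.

Q* ≈ 1,800 bearings

Holding cost per unit per year at price C is H = 0.16·C.
Evaluate total cost at each tier's feasible EOQ or, if the EOQ is below the tier, at the tier's minimum quantity.
Tier 1 (£49.40): EOQ = 1306.8 exceeds tier's upper bound 589, so this tier is dominated.
EOQ at £47.08 = 1338.6 (feasible in tier 2): TC = 59,200×£47.08 + (59,200/1338.6)×114 + (1338.6/2)×0.16×£47.08 = £2,797,219.39.
EOQ at £43.69 = 1389.6 < 1800, so use break Q=1800: TC = 59,200×£43.69 + (59,200/1800.0)×114 + (1800.0/2)×0.16×£43.69 = £2,596,488.69.
Lowest total cost is £2,596,488.69 at Q = 1800.0.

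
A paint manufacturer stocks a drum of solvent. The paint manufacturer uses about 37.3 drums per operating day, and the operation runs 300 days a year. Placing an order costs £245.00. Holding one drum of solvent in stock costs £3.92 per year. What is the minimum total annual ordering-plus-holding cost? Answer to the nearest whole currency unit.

TC* ≈ £4,636

Annual demand D = 37.3 × 300 = 11,190.
Q* = √(2DS/H) = √(2 × 11,190 × 245 / 3.92) ≈ 1182.69.
At the optimum the two cost components are equal, so total cost = 2·(Q*/2)H = Q*·H.
Minimum total = √(2DSH) = √(2 × 11,190 × 245 × 3.92) ≈ 4636.135.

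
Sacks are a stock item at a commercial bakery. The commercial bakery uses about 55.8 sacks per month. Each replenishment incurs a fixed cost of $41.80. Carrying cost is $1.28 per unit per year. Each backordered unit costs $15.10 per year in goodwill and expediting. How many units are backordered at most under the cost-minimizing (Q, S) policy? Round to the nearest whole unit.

S* ≈ 17 sacks

Annual demand D = 55.8 × 12 = 669.6.
With planned backorders, Q* = √(2DS/H) · √((H+B)/B).
√(2DS/H) = √(2 × 669.6 × 41.8 / 1.28) = 209.125.
√((H+B)/B) = √((1.28+15.1)/15.1) = 1.0415.
Q* ≈ 217.808.
S* = Q* · H/(H+B) = 217.808 × 1.28/16.38 ≈ 17.020.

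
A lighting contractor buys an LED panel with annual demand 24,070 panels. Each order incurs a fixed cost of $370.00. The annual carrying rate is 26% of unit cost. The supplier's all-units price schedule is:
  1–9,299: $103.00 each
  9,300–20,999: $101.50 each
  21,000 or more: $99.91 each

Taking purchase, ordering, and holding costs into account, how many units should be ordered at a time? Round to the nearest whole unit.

Q* ≈ 816 panels

Holding cost per unit per year at price C is H = 0.26·C.
Evaluate total cost at each tier's feasible EOQ or, if the EOQ is below the tier, at the tier's minimum quantity.
EOQ at $103.00 = 815.5 (feasible in tier 1): TC = 24,070×$103.00 + (24,070/815.5)×370 + (815.5/2)×0.26×$103.00 = $2,501,050.33.
EOQ at $101.50 = 821.6 < 9300, so use break Q=9300: TC = 24,070×$101.50 + (24,070/9300.0)×370 + (9300.0/2)×0.26×$101.50 = $2,566,776.12.
EOQ at $99.91 = 828.1 < 21000, so use break Q=21000: TC = 24,070×$99.91 + (24,070/21000.0)×370 + (21000.0/2)×0.26×$99.91 = $2,678,012.09.
Lowest total cost is $2,501,050.33 at Q = 815.5.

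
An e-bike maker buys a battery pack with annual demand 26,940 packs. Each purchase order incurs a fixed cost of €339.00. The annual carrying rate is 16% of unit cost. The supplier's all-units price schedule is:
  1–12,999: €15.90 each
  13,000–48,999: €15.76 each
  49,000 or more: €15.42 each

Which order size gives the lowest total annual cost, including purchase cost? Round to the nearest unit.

Holding cost per unit per year at price C is H = 0.16·C.
Evaluate total cost at each tier's feasible EOQ or, if the EOQ is below the tier, at the tier's minimum quantity.
EOQ at €15.90 = 2679.5 (feasible in tier 1): TC = 26,940×€15.90 + (26,940/2679.5)×339 + (2679.5/2)×0.16×€15.90 = €435,162.67.
EOQ at €15.76 = 2691.4 < 13000, so use break Q=13000: TC = 26,940×€15.76 + (26,940/13000.0)×339 + (13000.0/2)×0.16×€15.76 = €441,667.31.
EOQ at €15.42 = 2720.9 < 49000, so use break Q=49000: TC = 26,940×€15.42 + (26,940/49000.0)×339 + (49000.0/2)×0.16×€15.42 = €476,047.58.
Lowest total cost is €435,162.67 at Q = 2679.5.

Q* ≈ 2,680 packs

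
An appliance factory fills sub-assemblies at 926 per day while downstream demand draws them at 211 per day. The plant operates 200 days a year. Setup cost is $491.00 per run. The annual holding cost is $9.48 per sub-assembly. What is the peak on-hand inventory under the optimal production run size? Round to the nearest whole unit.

I_max ≈ 1,837 sub-assemblies

Annual demand D = 211 × 200 = 42,200.
Production build-up factor (1 − d/p) = 1 − 211/926 = 0.7721.
Q* = √(2DS / (H(1 − d/p))) = √(2 × 42,200 × 491 / (9.48 × 0.7721)).
= √(41,440,400 / 7.3199) ≈ 2379.361.
Maximum inventory = Q*(1 − d/p) = 2379.361 × 0.7721 ≈ 1837.195.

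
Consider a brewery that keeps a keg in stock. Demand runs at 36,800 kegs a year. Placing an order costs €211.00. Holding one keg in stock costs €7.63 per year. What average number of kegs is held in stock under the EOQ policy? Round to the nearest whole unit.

EOQ = √(2DS/H) = √(2 × 36,800 × 211 / 7.63) ≈ 1426.65.
Average inventory = Q*/2 ≈ 1426.65 / 2 = 713.326.

Average inventory ≈ 713 kegs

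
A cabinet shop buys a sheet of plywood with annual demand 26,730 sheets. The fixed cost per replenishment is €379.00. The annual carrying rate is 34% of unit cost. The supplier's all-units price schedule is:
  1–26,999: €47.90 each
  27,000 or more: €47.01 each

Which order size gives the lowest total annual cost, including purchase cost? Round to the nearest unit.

Q* ≈ 1,115 sheets

Holding cost per unit per year at price C is H = 0.34·C.
For each price level, check whether its EOQ is feasible; otherwise the best quantity at that price is the breakpoint.
EOQ at €47.90 = 1115.4 (feasible in tier 1): TC = 26,730×€47.90 + (26,730/1115.4)×379 + (1115.4/2)×0.34×€47.90 = €1,298,532.25.
EOQ at €47.01 = 1125.9 < 27000, so use break Q=27000: TC = 26,730×€47.01 + (26,730/27000.0)×379 + (27000.0/2)×0.34×€47.01 = €1,472,728.41.
Lowest total cost is €1,298,532.25 at Q = 1115.4.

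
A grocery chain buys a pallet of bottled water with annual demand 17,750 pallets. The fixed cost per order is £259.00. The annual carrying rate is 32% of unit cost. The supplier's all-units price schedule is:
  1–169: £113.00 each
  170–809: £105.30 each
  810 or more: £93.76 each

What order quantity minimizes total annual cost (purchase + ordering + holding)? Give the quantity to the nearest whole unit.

Holding cost per unit per year at price C is H = 0.32·C.
For each price level, check whether its EOQ is feasible; otherwise the best quantity at that price is the breakpoint.
Tier 1 (£113.00): EOQ = 504.3 exceeds tier's upper bound 169, so this tier is dominated.
EOQ at £105.30 = 522.4 (feasible in tier 2): TC = 17,750×£105.30 + (17,750/522.4)×259 + (522.4/2)×0.32×£105.30 = £1,886,676.64.
EOQ at £93.76 = 553.6 < 810, so use break Q=810: TC = 17,750×£93.76 + (17,750/810.0)×259 + (810.0/2)×0.32×£93.76 = £1,682,066.91.
Lowest total cost is £1,682,066.91 at Q = 810.0.

Q* ≈ 810 pallets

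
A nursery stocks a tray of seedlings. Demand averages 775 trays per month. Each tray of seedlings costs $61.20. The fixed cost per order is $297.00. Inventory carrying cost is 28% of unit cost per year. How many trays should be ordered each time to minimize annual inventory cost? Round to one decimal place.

Annual demand D = 775 × 12 = 9,300.
Holding cost H = 0.28 × $61.20 = $17.1360 per unit per year.
EOQ = √(2DS / H) = √(2 × 9,300 × 297 / 17.136).
= √(5,524,200 / 17.136) = √322,373.9496 ≈ 567.780.

Q* ≈ 567.8 trays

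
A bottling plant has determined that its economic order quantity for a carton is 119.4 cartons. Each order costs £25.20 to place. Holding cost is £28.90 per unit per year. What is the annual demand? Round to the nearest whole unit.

Invert the EOQ relation Q*² = 2DS/H.
From Q* = √(2DS/H): D = Q*²H / (2S) = 119.4² × 28.9 / (2 × 25.2) = 8174.778.

D ≈ 8,175 cartons per year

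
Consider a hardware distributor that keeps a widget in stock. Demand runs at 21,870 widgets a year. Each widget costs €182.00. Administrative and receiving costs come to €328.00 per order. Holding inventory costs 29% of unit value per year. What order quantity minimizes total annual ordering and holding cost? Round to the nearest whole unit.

Holding cost H = 0.29 × €182.00 = €52.7800 per unit per year.
EOQ = √(2DS / H) = √(2 × 21,870 × 328 / 52.78).
= √(14,346,720 / 52.78) = √271,821.1444 ≈ 521.365.

Q* ≈ 521 widgets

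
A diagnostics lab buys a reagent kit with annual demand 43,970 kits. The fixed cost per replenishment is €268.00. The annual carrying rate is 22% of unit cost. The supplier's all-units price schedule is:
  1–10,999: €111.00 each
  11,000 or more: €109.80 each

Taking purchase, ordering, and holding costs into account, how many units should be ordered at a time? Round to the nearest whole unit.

Holding cost per unit per year at price C is H = 0.22·C.
Evaluate total cost at each tier's feasible EOQ or, if the EOQ is below the tier, at the tier's minimum quantity.
EOQ at €111.00 = 982.4 (feasible in tier 1): TC = 43,970×€111.00 + (43,970/982.4)×268 + (982.4/2)×0.22×€111.00 = €4,904,660.18.
EOQ at €109.80 = 987.8 < 11000, so use break Q=11000: TC = 43,970×€109.80 + (43,970/11000.0)×268 + (11000.0/2)×0.22×€109.80 = €4,961,835.27.
Lowest total cost is €4,904,660.18 at Q = 982.4.

Q* ≈ 982 kits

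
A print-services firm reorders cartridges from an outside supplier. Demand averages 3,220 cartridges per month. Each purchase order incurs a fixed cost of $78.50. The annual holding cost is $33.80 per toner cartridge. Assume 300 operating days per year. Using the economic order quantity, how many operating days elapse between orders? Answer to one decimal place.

T ≈ 3.3 days

Annual demand D = 3,220 × 12 = 38,640.
EOQ = √(2DS/H) = √(2 × 38,640 × 78.5 / 33.8) ≈ 423.65.
Cycle time = Q*/D × 300 = 423.65 / 38,640 × 300 ≈ 3.289 days.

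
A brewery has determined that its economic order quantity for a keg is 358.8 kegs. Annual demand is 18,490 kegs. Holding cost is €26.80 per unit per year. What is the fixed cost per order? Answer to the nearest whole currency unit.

S ≈ €93

Invert the EOQ relation Q*² = 2DS/H.
From Q* = √(2DS/H): S = Q*²H / (2D) = 358.8² × 26.8 / (2 × 18,490) = 93.2981.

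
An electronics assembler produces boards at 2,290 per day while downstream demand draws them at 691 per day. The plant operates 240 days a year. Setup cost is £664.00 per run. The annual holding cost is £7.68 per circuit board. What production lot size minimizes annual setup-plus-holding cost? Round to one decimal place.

Q* ≈ 6,408.5 boards

Annual demand D = 691 × 240 = 165,840.
Production build-up factor (1 − d/p) = 1 − 691/2,290 = 0.6983.
Q* = √(2DS / (H(1 − d/p))) = √(2 × 165,840 × 664 / (7.68 × 0.6983)).
= √(220,235,520 / 5.3626) ≈ 6408.503.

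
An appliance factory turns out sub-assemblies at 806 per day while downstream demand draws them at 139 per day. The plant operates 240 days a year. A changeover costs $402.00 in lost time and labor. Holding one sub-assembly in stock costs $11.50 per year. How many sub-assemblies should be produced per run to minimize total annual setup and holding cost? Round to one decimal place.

Annual demand D = 139 × 240 = 33,360.
Production build-up factor (1 − d/p) = 1 − 139/806 = 0.8275.
Q* = √(2DS / (H(1 − d/p))) = √(2 × 33,360 × 402 / (11.5 × 0.8275)).
= √(26,821,440 / 9.5167) ≈ 1678.791.

Q* ≈ 1,678.8 sub-assemblies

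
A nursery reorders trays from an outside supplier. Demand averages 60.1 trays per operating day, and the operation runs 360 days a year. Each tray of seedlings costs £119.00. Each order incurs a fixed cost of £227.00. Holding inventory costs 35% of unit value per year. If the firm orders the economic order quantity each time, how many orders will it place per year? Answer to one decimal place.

Annual demand D = 60.1 × 360 = 21,636.
Holding cost H = 0.35 × £119.00 = £41.6500 per unit per year.
The optimal lot size = √(2DS/H) = √(2 × 21,636 × 227 / 41.65) ≈ 485.63.
Orders per year = D / Q* = 21,636 / 485.63 ≈ 44.552.

N ≈ 44.6 orders per year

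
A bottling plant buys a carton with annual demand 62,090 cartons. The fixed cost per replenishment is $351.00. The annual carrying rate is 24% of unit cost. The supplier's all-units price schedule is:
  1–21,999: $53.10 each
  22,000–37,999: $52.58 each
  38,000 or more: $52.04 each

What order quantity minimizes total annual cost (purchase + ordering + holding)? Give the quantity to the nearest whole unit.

Q* ≈ 1,849 cartons

Holding cost per unit per year at price C is H = 0.24·C.
Evaluate total cost at each tier's feasible EOQ or, if the EOQ is below the tier, at the tier's minimum quantity.
EOQ at $53.10 = 1849.4 (feasible in tier 1): TC = 62,090×$53.10 + (62,090/1849.4)×351 + (1849.4/2)×0.24×$53.10 = $3,320,547.52.
EOQ at $52.58 = 1858.5 < 22000, so use break Q=22000: TC = 62,090×$52.58 + (62,090/22000.0)×351 + (22000.0/2)×0.24×$52.58 = $3,404,494.02.
EOQ at $52.04 = 1868.1 < 38000, so use break Q=38000: TC = 62,090×$52.04 + (62,090/38000.0)×351 + (38000.0/2)×0.24×$52.04 = $3,469,039.52.
Lowest total cost is $3,320,547.52 at Q = 1849.4.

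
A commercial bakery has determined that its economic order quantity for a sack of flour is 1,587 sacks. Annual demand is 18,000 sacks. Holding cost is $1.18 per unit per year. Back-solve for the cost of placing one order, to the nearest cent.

Invert the EOQ relation Q*² = 2DS/H.
From Q* = √(2DS/H): S = Q*²H / (2D) = 1,587² × 1.18 / (2 × 18,000) = 82.5531.

S ≈ $82.55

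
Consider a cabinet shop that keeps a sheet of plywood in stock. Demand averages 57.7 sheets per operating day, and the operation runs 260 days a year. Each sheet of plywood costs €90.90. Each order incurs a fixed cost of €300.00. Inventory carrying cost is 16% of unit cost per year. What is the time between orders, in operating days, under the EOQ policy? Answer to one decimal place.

T ≈ 13.6 days

Annual demand D = 57.7 × 260 = 15,002.
Holding cost H = 0.16 × €90.90 = €14.5440 per unit per year.
The optimal lot size = √(2DS/H) = √(2 × 15,002 × 300 / 14.544) ≈ 786.70.
Cycle time = Q*/D × 260 = 786.70 / 15,002 × 260 ≈ 13.634 days.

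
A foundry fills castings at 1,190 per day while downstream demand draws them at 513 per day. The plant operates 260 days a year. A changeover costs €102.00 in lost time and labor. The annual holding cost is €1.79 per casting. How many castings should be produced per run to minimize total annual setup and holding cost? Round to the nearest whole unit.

Annual demand D = 513 × 260 = 133,380.
Production build-up factor (1 − d/p) = 1 − 513/1,190 = 0.5689.
Q* = √(2DS / (H(1 − d/p))) = √(2 × 133,380 × 102 / (1.79 × 0.5689)).
= √(27,209,520 / 1.0183) ≈ 5169.078.

Q* ≈ 5,169 castings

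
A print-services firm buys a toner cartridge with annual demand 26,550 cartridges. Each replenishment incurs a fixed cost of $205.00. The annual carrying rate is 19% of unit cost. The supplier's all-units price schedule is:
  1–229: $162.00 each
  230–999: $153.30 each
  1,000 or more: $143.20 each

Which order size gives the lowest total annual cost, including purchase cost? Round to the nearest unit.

Holding cost per unit per year at price C is H = 0.19·C.
Candidates are each tier's EOQ (if it falls in that tier) and each price-break quantity.
Tier 1 ($162.00): EOQ = 594.7 exceeds tier's upper bound 229, so this tier is dominated.
EOQ at $153.30 = 611.3 (feasible in tier 2): TC = 26,550×$153.30 + (26,550/611.3)×205 + (611.3/2)×0.19×$153.30 = $4,087,921.23.
EOQ at $143.20 = 632.5 < 1000, so use break Q=1000: TC = 26,550×$143.20 + (26,550/1000.0)×205 + (1000.0/2)×0.19×$143.20 = $3,821,006.75.
Lowest total cost is $3,821,006.75 at Q = 1000.0.

Q* ≈ 1,000 cartridges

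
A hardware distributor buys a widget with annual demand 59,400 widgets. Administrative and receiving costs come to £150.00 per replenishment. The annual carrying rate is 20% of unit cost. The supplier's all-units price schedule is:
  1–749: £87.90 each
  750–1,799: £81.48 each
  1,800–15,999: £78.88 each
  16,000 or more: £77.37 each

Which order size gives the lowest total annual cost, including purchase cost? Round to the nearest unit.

Holding cost per unit per year at price C is H = 0.20·C.
Evaluate total cost at each tier's feasible EOQ or, if the EOQ is below the tier, at the tier's minimum quantity.
Tier 1 (£87.90): EOQ = 1006.8 exceeds tier's upper bound 749, so this tier is dominated.
EOQ at £81.48 = 1045.7 (feasible in tier 2): TC = 59,400×£81.48 + (59,400/1045.7)×150 + (1045.7/2)×0.20×£81.48 = £4,856,952.97.
EOQ at £78.88 = 1062.8 < 1800, so use break Q=1800: TC = 59,400×£78.88 + (59,400/1800.0)×150 + (1800.0/2)×0.20×£78.88 = £4,704,620.40.
EOQ at £77.37 = 1073.1 < 16000, so use break Q=16000: TC = 59,400×£77.37 + (59,400/16000.0)×150 + (16000.0/2)×0.20×£77.37 = £4,720,126.88.
Lowest total cost is £4,704,620.40 at Q = 1800.0.

Q* ≈ 1,800 widgets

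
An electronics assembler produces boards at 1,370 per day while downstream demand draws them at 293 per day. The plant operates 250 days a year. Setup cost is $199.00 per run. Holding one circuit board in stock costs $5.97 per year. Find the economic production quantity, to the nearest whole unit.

Annual demand D = 293 × 250 = 73,250.
Production build-up factor (1 − d/p) = 1 − 293/1,370 = 0.7861.
Q* = √(2DS / (H(1 − d/p))) = √(2 × 73,250 × 199 / (5.97 × 0.7861)).
= √(29,153,500 / 4.6932) ≈ 2492.359.

Q* ≈ 2,492 boards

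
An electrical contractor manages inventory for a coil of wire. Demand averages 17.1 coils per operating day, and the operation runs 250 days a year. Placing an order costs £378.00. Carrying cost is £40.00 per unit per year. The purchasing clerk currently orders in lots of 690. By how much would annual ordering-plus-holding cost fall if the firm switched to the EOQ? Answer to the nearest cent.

Extra cost ≈ £4,772.00 per year

Annual demand D = 17.1 × 250 = 4,275.
EOQ = √(2DS/H) = √(2 × 4,275 × 378 / 40) ≈ 284.25.
Cost at Q* = (D/Q*)S + (Q*/2)H = √(2DSH) ≈ £11,369.96.
Cost at Q = 690: (4,275/690)×378 + (690/2)×40 = £2,341.96 + £13,800.00 = £16,141.96.
Excess = £16,141.96 − £11,369.96 = £4,772.00.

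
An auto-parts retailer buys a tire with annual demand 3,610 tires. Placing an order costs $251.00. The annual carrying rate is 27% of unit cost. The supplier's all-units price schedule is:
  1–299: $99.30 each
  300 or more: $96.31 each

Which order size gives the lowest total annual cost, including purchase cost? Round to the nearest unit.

Q* ≈ 300 tires

Holding cost per unit per year at price C is H = 0.27·C.
For each price level, check whether its EOQ is feasible; otherwise the best quantity at that price is the breakpoint.
EOQ at $99.30 = 260.0 (feasible in tier 1): TC = 3,610×$99.30 + (3,610/260.0)×251 + (260.0/2)×0.27×$99.30 = $365,443.47.
EOQ at $96.31 = 264.0 < 300, so use break Q=300: TC = 3,610×$96.31 + (3,610/300.0)×251 + (300.0/2)×0.27×$96.31 = $354,600.02.
Lowest total cost is $354,600.02 at Q = 300.0.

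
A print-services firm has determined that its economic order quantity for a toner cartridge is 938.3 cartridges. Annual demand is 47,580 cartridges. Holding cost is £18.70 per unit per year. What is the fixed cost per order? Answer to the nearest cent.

The basic EOQ model gives Q* = √(2DS/H); rearrange for the unknown.
From Q* = √(2DS/H): S = Q*²H / (2D) = 938.3² × 18.7 / (2 × 47,580) = 173.0098.

S ≈ £173.01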